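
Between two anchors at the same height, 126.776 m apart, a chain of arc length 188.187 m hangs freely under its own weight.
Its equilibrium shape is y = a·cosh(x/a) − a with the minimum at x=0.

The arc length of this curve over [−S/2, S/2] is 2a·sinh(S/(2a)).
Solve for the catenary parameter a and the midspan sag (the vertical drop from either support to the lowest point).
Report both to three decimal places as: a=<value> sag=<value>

a=39.629 sag=62.469

seed: a₀ = √(S³/(24(L−S))) = √(126.776³/(24·61.411)) = 37.181496
iter 1: u=1.704826  f(a)=+9.568e+00  f'(a)=-4.369e+00  a ← 37.181496 − (+9.568e+00/-4.369e+00) = 39.371563
iter 2: u=1.609994  f(a)=+9.105e-01  f'(a)=-3.573e+00  a ← 39.371563 − (+9.105e-01/-3.573e+00) = 39.626359
iter 3: u=1.599642  f(a)=+1.016e-02  f'(a)=-3.494e+00  a ← 39.626359 − (+1.016e-02/-3.494e+00) = 39.629267
iter 4: u=1.599525  f(a)=+1.296e-06  f'(a)=-3.493e+00  a ← 39.629267 − (+1.296e-06/-3.493e+00) = 39.629268
iter 5: u=1.599525  f(a)=+5.684e-14  f'(a)=-3.493e+00  a ← 39.629268 − (+5.684e-14/-3.493e+00) = 39.629268
converged: |Δa| < 1e-12 after 5 iterations
sag = a·(cosh(S/(2a)) − 1) = 39.629268·(cosh(1.599525) − 1) = 62.469046
T_max/T_min = cosh(S/(2a)) = 2.576336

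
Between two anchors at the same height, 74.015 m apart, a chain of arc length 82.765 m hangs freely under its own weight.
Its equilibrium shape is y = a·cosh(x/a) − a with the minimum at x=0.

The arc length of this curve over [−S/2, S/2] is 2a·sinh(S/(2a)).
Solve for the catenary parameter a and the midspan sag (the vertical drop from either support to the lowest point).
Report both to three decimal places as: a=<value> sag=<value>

a=44.700 sag=16.215

seed: a₀ = √(S³/(24(L−S))) = √(74.015³/(24·8.750)) = 43.941003
iter 1: u=0.842209  f(a)=+3.156e-01  f'(a)=-4.272e-01  a ← 43.941003 − (+3.156e-01/-4.272e-01) = 44.679749
iter 2: u=0.828284  f(a)=+8.135e-03  f'(a)=-4.055e-01  a ← 44.679749 − (+8.135e-03/-4.055e-01) = 44.699813
iter 3: u=0.827912  f(a)=+5.722e-06  f'(a)=-4.049e-01  a ← 44.699813 − (+5.722e-06/-4.049e-01) = 44.699827
iter 4: u=0.827911  f(a)=+2.828e-12  f'(a)=-4.049e-01  a ← 44.699827 − (+2.828e-12/-4.049e-01) = 44.699827
converged: |Δa| < 1e-12 after 4 iterations
sag = a·(cosh(S/(2a)) − 1) = 44.699827·(cosh(0.827911) − 1) = 16.214751
T_max/T_min = cosh(S/(2a)) = 1.362748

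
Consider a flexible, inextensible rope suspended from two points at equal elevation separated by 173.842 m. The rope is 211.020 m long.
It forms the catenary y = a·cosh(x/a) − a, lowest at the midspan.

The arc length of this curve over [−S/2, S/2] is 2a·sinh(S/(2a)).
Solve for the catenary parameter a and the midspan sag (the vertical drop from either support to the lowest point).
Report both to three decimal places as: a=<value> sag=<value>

a=79.083 sag=52.775

seed: a₀ = √(S³/(24(L−S))) = √(173.842³/(24·37.178)) = 76.733222
iter 1: u=1.132769  f(a)=+2.459e+00  f'(a)=-1.099e+00  a ← 76.733222 − (+2.459e+00/-1.099e+00) = 78.970732
iter 2: u=1.100674  f(a)=+1.117e-01  f'(a)=-1.001e+00  a ← 78.970732 − (+1.117e-01/-1.001e+00) = 79.082251
iter 3: u=1.099121  f(a)=+2.545e-04  f'(a)=-9.969e-01  a ← 79.082251 − (+2.545e-04/-9.969e-01) = 79.082506
iter 4: u=1.099118  f(a)=+1.329e-09  f'(a)=-9.969e-01  a ← 79.082506 − (+1.329e-09/-9.969e-01) = 79.082506
iter 5: u=1.099118  f(a)=+0.000e+00  f'(a)=-9.969e-01  a ← 79.082506 − (+0.000e+00/-9.969e-01) = 79.082506
converged: |Δa| < 1e-12 after 5 iterations
sag = a·(cosh(S/(2a)) − 1) = 79.082506·(cosh(1.099118) − 1) = 52.775004
T_max/T_min = cosh(S/(2a)) = 1.667341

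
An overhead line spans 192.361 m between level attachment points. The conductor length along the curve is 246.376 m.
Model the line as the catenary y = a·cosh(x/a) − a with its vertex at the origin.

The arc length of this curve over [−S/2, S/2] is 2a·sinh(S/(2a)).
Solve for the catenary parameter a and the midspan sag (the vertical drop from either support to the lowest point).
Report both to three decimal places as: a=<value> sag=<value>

a=77.038 sag=68.255

seed: a₀ = √(S³/(24(L−S))) = √(192.361³/(24·54.015)) = 74.099065
iter 1: u=1.297999  f(a)=+4.737e+00  f'(a)=-1.719e+00  a ← 74.099065 − (+4.737e+00/-1.719e+00) = 76.855124
iter 2: u=1.251452  f(a)=+2.771e-01  f'(a)=-1.523e+00  a ← 76.855124 − (+2.771e-01/-1.523e+00) = 77.037073
iter 3: u=1.248496  f(a)=+1.079e-03  f'(a)=-1.511e+00  a ← 77.037073 − (+1.079e-03/-1.511e+00) = 77.037787
iter 4: u=1.248485  f(a)=+1.649e-08  f'(a)=-1.511e+00  a ← 77.037787 − (+1.649e-08/-1.511e+00) = 77.037787
iter 5: u=1.248485  f(a)=-2.842e-14  f'(a)=-1.511e+00  a ← 77.037787 − (-2.842e-14/-1.511e+00) = 77.037787
converged: |Δa| < 1e-12 after 5 iterations
sag = a·(cosh(S/(2a)) − 1) = 77.037787·(cosh(1.248485) − 1) = 68.255379
T_max/T_min = cosh(S/(2a)) = 1.885999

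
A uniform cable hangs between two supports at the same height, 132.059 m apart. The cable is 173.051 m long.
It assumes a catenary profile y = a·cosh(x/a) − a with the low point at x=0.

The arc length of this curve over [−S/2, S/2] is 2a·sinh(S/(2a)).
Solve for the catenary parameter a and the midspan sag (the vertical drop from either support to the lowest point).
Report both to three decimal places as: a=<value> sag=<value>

a=50.492 sag=49.688

seed: a₀ = √(S³/(24(L−S))) = √(132.059³/(24·40.992)) = 48.383450
iter 1: u=1.364713  f(a)=+3.991e+00  f'(a)=-2.032e+00  a ← 48.383450 − (+3.991e+00/-2.032e+00) = 50.347731
iter 2: u=1.311469  f(a)=+2.559e-01  f'(a)=-1.779e+00  a ← 50.347731 − (+2.559e-01/-1.779e+00) = 50.491596
iter 3: u=1.307732  f(a)=+1.212e-03  f'(a)=-1.762e+00  a ← 50.491596 − (+1.212e-03/-1.762e+00) = 50.492284
iter 4: u=1.307715  f(a)=+2.745e-08  f'(a)=-1.762e+00  a ← 50.492284 − (+2.745e-08/-1.762e+00) = 50.492284
iter 5: u=1.307715  f(a)=+0.000e+00  f'(a)=-1.762e+00  a ← 50.492284 − (+0.000e+00/-1.762e+00) = 50.492284
converged: |Δa| < 1e-12 after 5 iterations
sag = a·(cosh(S/(2a)) − 1) = 50.492284·(cosh(1.307715) − 1) = 49.688218
T_max/T_min = cosh(S/(2a)) = 1.984075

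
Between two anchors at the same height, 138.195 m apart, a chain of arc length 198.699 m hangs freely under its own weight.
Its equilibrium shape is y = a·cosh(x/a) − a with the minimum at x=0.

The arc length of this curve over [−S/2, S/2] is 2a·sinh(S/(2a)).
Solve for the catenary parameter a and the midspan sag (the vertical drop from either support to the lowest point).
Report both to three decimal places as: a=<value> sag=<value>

seed: a₀ = √(S³/(24(L−S))) = √(138.195³/(24·60.504)) = 42.632503
iter 1: u=1.620770  f(a)=+8.463e+00  f'(a)=-3.657e+00  a ← 42.632503 − (+8.463e+00/-3.657e+00) = 44.946259
iter 2: u=1.537336  f(a)=+7.378e-01  f'(a)=-3.045e+00  a ← 44.946259 − (+7.378e-01/-3.045e+00) = 45.188530
iter 3: u=1.529094  f(a)=+6.790e-03  f'(a)=-2.989e+00  a ← 45.188530 − (+6.790e-03/-2.989e+00) = 45.190801
iter 4: u=1.529017  f(a)=+5.869e-07  f'(a)=-2.989e+00  a ← 45.190801 − (+5.869e-07/-2.989e+00) = 45.190801
iter 5: u=1.529017  f(a)=-2.842e-14  f'(a)=-2.989e+00  a ← 45.190801 − (-2.842e-14/-2.989e+00) = 45.190801
converged: |Δa| < 1e-12 after 5 iterations
sag = a·(cosh(S/(2a)) − 1) = 45.190801·(cosh(1.529017) − 1) = 63.953744
T_max/T_min = cosh(S/(2a)) = 2.415194

a=45.191 sag=63.954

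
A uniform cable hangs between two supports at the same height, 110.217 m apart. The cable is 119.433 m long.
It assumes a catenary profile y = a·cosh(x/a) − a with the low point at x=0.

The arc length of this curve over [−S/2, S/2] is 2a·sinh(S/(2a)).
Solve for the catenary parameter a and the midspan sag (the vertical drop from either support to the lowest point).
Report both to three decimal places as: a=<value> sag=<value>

seed: a₀ = √(S³/(24(L−S))) = √(110.217³/(24·9.216)) = 77.802943
iter 1: u=0.708309  f(a)=+2.340e-01  f'(a)=-2.490e-01  a ← 77.802943 − (+2.340e-01/-2.490e-01) = 78.742535
iter 2: u=0.699857  f(a)=+4.306e-03  f'(a)=-2.399e-01  a ← 78.742535 − (+4.306e-03/-2.399e-01) = 78.760482
iter 3: u=0.699697  f(a)=+1.519e-06  f'(a)=-2.397e-01  a ← 78.760482 − (+1.519e-06/-2.397e-01) = 78.760488
iter 4: u=0.699697  f(a)=+1.990e-13  f'(a)=-2.397e-01  a ← 78.760488 − (+1.990e-13/-2.397e-01) = 78.760488
converged: |Δa| < 1e-12 after 4 iterations
sag = a·(cosh(S/(2a)) − 1) = 78.760488·(cosh(0.699697) − 1) = 20.079154
T_max/T_min = cosh(S/(2a)) = 1.254939

a=78.760 sag=20.079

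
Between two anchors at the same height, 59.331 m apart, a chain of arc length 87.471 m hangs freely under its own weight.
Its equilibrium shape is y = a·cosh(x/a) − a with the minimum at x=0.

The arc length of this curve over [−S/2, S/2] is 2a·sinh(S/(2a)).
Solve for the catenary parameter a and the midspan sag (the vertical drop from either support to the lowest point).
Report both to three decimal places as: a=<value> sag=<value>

seed: a₀ = √(S³/(24(L−S))) = √(59.331³/(24·28.140)) = 17.585505
iter 1: u=1.686929  f(a)=+4.286e+00  f'(a)=-4.209e+00  a ← 17.585505 − (+4.286e+00/-4.209e+00) = 18.603927
iter 2: u=1.594583  f(a)=+4.005e-01  f'(a)=-3.456e+00  a ← 18.603927 − (+4.005e-01/-3.456e+00) = 18.719835
iter 3: u=1.584709  f(a)=+4.294e-03  f'(a)=-3.382e+00  a ← 18.719835 − (+4.294e-03/-3.382e+00) = 18.721105
iter 4: u=1.584602  f(a)=+5.053e-07  f'(a)=-3.381e+00  a ← 18.721105 − (+5.053e-07/-3.381e+00) = 18.721105
iter 5: u=1.584602  f(a)=+1.421e-14  f'(a)=-3.381e+00  a ← 18.721105 − (+1.421e-14/-3.381e+00) = 18.721105
converged: |Δa| < 1e-12 after 5 iterations
sag = a·(cosh(S/(2a)) − 1) = 18.721105·(cosh(1.584602) − 1) = 28.852772
T_max/T_min = cosh(S/(2a)) = 2.541190

a=18.721 sag=28.853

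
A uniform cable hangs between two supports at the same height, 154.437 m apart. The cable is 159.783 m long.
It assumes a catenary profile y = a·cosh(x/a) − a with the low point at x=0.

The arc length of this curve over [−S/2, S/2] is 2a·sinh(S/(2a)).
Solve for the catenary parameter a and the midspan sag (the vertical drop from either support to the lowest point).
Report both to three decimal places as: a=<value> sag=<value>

seed: a₀ = √(S³/(24(L−S))) = √(154.437³/(24·5.346)) = 169.436486
iter 1: u=0.455737  f(a)=+5.579e-02  f'(a)=-6.442e-02  a ← 169.436486 − (+5.579e-02/-6.442e-02) = 170.302512
iter 2: u=0.453420  f(a)=+4.307e-04  f'(a)=-6.343e-02  a ← 170.302512 − (+4.307e-04/-6.343e-02) = 170.309301
iter 3: u=0.453402  f(a)=+2.610e-08  f'(a)=-6.342e-02  a ← 170.309301 − (+2.610e-08/-6.342e-02) = 170.309302
iter 4: u=0.453402  f(a)=-2.842e-14  f'(a)=-6.342e-02  a ← 170.309302 − (-2.842e-14/-6.342e-02) = 170.309302
converged: |Δa| < 1e-12 after 4 iterations
sag = a·(cosh(S/(2a)) − 1) = 170.309302·(cosh(0.453402) − 1) = 17.807444
T_max/T_min = cosh(S/(2a)) = 1.104559

a=170.309 sag=17.807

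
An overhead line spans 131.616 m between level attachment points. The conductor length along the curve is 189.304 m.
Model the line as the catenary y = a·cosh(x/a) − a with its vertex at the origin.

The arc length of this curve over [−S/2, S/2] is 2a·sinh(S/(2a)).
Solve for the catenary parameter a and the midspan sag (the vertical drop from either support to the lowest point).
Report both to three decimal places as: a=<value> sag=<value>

seed: a₀ = √(S³/(24(L−S))) = √(131.616³/(24·57.688)) = 40.580245
iter 1: u=1.621676  f(a)=+8.078e+00  f'(a)=-3.665e+00  a ← 40.580245 − (+8.078e+00/-3.665e+00) = 42.784634
iter 2: u=1.538122  f(a)=+7.049e-01  f'(a)=-3.051e+00  a ← 42.784634 − (+7.049e-01/-3.051e+00) = 43.015722
iter 3: u=1.529859  f(a)=+6.502e-03  f'(a)=-2.995e+00  a ← 43.015722 − (+6.502e-03/-2.995e+00) = 43.017893
iter 4: u=1.529782  f(a)=+5.644e-07  f'(a)=-2.994e+00  a ← 43.017893 − (+5.644e-07/-2.994e+00) = 43.017893
iter 5: u=1.529782  f(a)=+2.842e-14  f'(a)=-2.994e+00  a ← 43.017893 − (+2.842e-14/-2.994e+00) = 43.017893
converged: |Δa| < 1e-12 after 5 iterations
sag = a·(cosh(S/(2a)) − 1) = 43.017893·(cosh(1.529782) − 1) = 60.951046
T_max/T_min = cosh(S/(2a)) = 2.416877

a=43.018 sag=60.951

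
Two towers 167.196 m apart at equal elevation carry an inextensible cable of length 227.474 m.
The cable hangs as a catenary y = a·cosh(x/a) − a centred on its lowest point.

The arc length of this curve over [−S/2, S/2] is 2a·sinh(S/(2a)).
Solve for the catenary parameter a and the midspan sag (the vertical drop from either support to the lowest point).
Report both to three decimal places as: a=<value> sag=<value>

seed: a₀ = √(S³/(24(L−S))) = √(167.196³/(24·60.278)) = 56.839963
iter 1: u=1.470761  f(a)=+6.866e+00  f'(a)=-2.617e+00  a ← 56.839963 − (+6.866e+00/-2.617e+00) = 59.463737
iter 2: u=1.405865  f(a)=+5.040e-01  f'(a)=-2.245e+00  a ← 59.463737 − (+5.040e-01/-2.245e+00) = 59.688201
iter 3: u=1.400578  f(a)=+3.192e-03  f'(a)=-2.217e+00  a ← 59.688201 − (+3.192e-03/-2.217e+00) = 59.689641
iter 4: u=1.400545  f(a)=+1.298e-07  f'(a)=-2.217e+00  a ← 59.689641 − (+1.298e-07/-2.217e+00) = 59.689641
iter 5: u=1.400545  f(a)=+0.000e+00  f'(a)=-2.217e+00  a ← 59.689641 − (+0.000e+00/-2.217e+00) = 59.689641
converged: |Δa| < 1e-12 after 5 iterations
sag = a·(cosh(S/(2a)) − 1) = 59.689641·(cosh(1.400545) − 1) = 68.758631
T_max/T_min = cosh(S/(2a)) = 2.151936

a=59.690 sag=68.759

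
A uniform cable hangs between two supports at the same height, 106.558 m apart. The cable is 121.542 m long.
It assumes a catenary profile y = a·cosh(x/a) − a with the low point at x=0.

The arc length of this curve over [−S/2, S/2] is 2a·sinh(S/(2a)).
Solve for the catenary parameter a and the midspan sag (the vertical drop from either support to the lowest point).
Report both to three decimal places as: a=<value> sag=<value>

seed: a₀ = √(S³/(24(L−S))) = √(106.558³/(24·14.984)) = 58.004220
iter 1: u=0.918537  f(a)=+6.450e-01  f'(a)=-5.616e-01  a ← 58.004220 − (+6.450e-01/-5.616e-01) = 59.152692
iter 2: u=0.900703  f(a)=+1.965e-02  f'(a)=-5.278e-01  a ← 59.152692 − (+1.965e-02/-5.278e-01) = 59.189926
iter 3: u=0.900136  f(a)=+1.952e-05  f'(a)=-5.268e-01  a ← 59.189926 − (+1.952e-05/-5.268e-01) = 59.189963
iter 4: u=0.900136  f(a)=+1.927e-11  f'(a)=-5.268e-01  a ← 59.189963 − (+1.927e-11/-5.268e-01) = 59.189963
converged: |Δa| < 1e-12 after 4 iterations
sag = a·(cosh(S/(2a)) − 1) = 59.189963·(cosh(0.900136) − 1) = 25.642614
T_max/T_min = cosh(S/(2a)) = 1.433226

a=59.190 sag=25.643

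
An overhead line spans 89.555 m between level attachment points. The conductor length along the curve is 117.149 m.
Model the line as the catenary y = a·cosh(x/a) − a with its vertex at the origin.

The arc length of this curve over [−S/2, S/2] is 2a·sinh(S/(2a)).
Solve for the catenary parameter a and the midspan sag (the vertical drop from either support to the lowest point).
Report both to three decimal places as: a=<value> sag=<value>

seed: a₀ = √(S³/(24(L−S))) = √(89.555³/(24·27.594)) = 32.932281
iter 1: u=1.359684  f(a)=+2.666e+00  f'(a)=-2.007e+00  a ← 32.932281 − (+2.666e+00/-2.007e+00) = 34.260731
iter 2: u=1.306963  f(a)=+1.698e-01  f'(a)=-1.759e+00  a ← 34.260731 − (+1.698e-01/-1.759e+00) = 34.357286
iter 3: u=1.303290  f(a)=+7.925e-04  f'(a)=-1.742e+00  a ← 34.357286 − (+7.925e-04/-1.742e+00) = 34.357741
iter 4: u=1.303273  f(a)=+1.744e-08  f'(a)=-1.742e+00  a ← 34.357741 − (+1.744e-08/-1.742e+00) = 34.357741
iter 5: u=1.303273  f(a)=-2.842e-14  f'(a)=-1.742e+00  a ← 34.357741 − (-2.842e-14/-1.742e+00) = 34.357741
converged: |Δa| < 1e-12 after 5 iterations
sag = a·(cosh(S/(2a)) − 1) = 34.357741·(cosh(1.303273) − 1) = 33.549743
T_max/T_min = cosh(S/(2a)) = 1.976483

a=34.358 sag=33.550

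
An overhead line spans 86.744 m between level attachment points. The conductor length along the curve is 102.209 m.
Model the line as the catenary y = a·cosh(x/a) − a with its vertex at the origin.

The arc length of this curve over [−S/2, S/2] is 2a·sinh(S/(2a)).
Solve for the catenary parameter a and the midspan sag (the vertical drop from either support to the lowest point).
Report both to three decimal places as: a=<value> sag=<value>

a=43.013 sag=23.783

seed: a₀ = √(S³/(24(L−S))) = √(86.744³/(24·15.465)) = 41.935187
iter 1: u=1.034263  f(a)=+8.485e-01  f'(a)=-8.195e-01  a ← 41.935187 − (+8.485e-01/-8.195e-01) = 42.970559
iter 2: u=1.009342  f(a)=+3.244e-02  f'(a)=-7.580e-01  a ← 42.970559 − (+3.244e-02/-7.580e-01) = 43.013360
iter 3: u=1.008338  f(a)=+5.160e-05  f'(a)=-7.555e-01  a ← 43.013360 − (+5.160e-05/-7.555e-01) = 43.013429
iter 4: u=1.008336  f(a)=+1.310e-10  f'(a)=-7.555e-01  a ← 43.013429 − (+1.310e-10/-7.555e-01) = 43.013429
iter 5: u=1.008336  f(a)=-1.421e-14  f'(a)=-7.555e-01  a ← 43.013429 − (-1.421e-14/-7.555e-01) = 43.013429
converged: |Δa| < 1e-12 after 5 iterations
sag = a·(cosh(S/(2a)) − 1) = 43.013429·(cosh(1.008336) − 1) = 23.783465
T_max/T_min = cosh(S/(2a)) = 1.552931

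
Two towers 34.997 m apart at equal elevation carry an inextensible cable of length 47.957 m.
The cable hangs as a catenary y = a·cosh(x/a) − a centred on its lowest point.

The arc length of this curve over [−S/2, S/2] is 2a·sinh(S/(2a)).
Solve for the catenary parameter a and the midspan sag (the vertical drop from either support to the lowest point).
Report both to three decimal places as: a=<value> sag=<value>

a=12.343 sag=14.626

seed: a₀ = √(S³/(24(L−S))) = √(34.997³/(24·12.960)) = 11.739189
iter 1: u=1.490605  f(a)=+1.518e+00  f'(a)=-2.739e+00  a ← 11.739189 − (+1.518e+00/-2.739e+00) = 12.293507
iter 2: u=1.423394  f(a)=+1.142e-01  f'(a)=-2.341e+00  a ← 12.293507 − (+1.142e-01/-2.341e+00) = 12.342268
iter 3: u=1.417770  f(a)=+7.615e-04  f'(a)=-2.310e+00  a ← 12.342268 − (+7.615e-04/-2.310e+00) = 12.342598
iter 4: u=1.417732  f(a)=+3.438e-08  f'(a)=-2.310e+00  a ← 12.342598 − (+3.438e-08/-2.310e+00) = 12.342598
iter 5: u=1.417732  f(a)=+0.000e+00  f'(a)=-2.310e+00  a ← 12.342598 − (+0.000e+00/-2.310e+00) = 12.342598
converged: |Δa| < 1e-12 after 5 iterations
sag = a·(cosh(S/(2a)) − 1) = 12.342598·(cosh(1.417732) − 1) = 14.626054
T_max/T_min = cosh(S/(2a)) = 2.185006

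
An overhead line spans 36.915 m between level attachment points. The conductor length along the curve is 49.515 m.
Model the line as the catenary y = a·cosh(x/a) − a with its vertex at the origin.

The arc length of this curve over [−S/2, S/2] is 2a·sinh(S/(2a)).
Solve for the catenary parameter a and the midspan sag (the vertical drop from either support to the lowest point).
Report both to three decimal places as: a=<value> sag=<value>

seed: a₀ = √(S³/(24(L−S))) = √(36.915³/(24·12.600)) = 12.897734
iter 1: u=1.431065  f(a)=+1.355e+00  f'(a)=-2.384e+00  a ← 12.897734 − (+1.355e+00/-2.384e+00) = 13.465994
iter 2: u=1.370675  f(a)=+9.469e-02  f'(a)=-2.062e+00  a ← 13.465994 − (+9.469e-02/-2.062e+00) = 13.511923
iter 3: u=1.366016  f(a)=+5.393e-04  f'(a)=-2.038e+00  a ← 13.511923 − (+5.393e-04/-2.038e+00) = 13.512187
iter 4: u=1.365989  f(a)=+1.771e-08  f'(a)=-2.038e+00  a ← 13.512187 − (+1.771e-08/-2.038e+00) = 13.512187
iter 5: u=1.365989  f(a)=+1.421e-14  f'(a)=-2.038e+00  a ← 13.512187 − (+1.421e-14/-2.038e+00) = 13.512187
converged: |Δa| < 1e-12 after 5 iterations
sag = a·(cosh(S/(2a)) − 1) = 13.512187·(cosh(1.365989) − 1) = 14.692653
T_max/T_min = cosh(S/(2a)) = 2.087363

a=13.512 sag=14.693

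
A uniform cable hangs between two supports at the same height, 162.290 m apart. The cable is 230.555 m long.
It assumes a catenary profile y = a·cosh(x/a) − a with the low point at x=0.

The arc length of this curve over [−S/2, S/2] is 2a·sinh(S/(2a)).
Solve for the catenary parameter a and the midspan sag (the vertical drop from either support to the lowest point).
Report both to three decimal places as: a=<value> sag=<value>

a=54.032 sag=73.280

seed: a₀ = √(S³/(24(L−S))) = √(162.290³/(24·68.265)) = 51.077893
iter 1: u=1.588652  f(a)=+9.151e+00  f'(a)=-3.411e+00  a ← 51.077893 − (+9.151e+00/-3.411e+00) = 53.760325
iter 2: u=1.509384  f(a)=+7.703e-01  f'(a)=-2.859e+00  a ← 53.760325 − (+7.703e-01/-2.859e+00) = 54.029732
iter 3: u=1.501858  f(a)=+6.566e-03  f'(a)=-2.811e+00  a ← 54.029732 − (+6.566e-03/-2.811e+00) = 54.032069
iter 4: u=1.501793  f(a)=+4.861e-07  f'(a)=-2.810e+00  a ← 54.032069 − (+4.861e-07/-2.810e+00) = 54.032069
iter 5: u=1.501793  f(a)=+8.527e-14  f'(a)=-2.810e+00  a ← 54.032069 − (+8.527e-14/-2.810e+00) = 54.032069
converged: |Δa| < 1e-12 after 5 iterations
sag = a·(cosh(S/(2a)) − 1) = 54.032069·(cosh(1.501793) − 1) = 73.280014
T_max/T_min = cosh(S/(2a)) = 2.356232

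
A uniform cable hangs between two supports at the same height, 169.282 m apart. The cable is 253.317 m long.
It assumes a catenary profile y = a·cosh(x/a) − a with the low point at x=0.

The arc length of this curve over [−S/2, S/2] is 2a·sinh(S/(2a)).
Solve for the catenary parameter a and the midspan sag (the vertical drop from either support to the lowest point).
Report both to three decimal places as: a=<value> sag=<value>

seed: a₀ = √(S³/(24(L−S))) = √(169.282³/(24·84.035)) = 49.043386
iter 1: u=1.725839  f(a)=+1.344e+01  f'(a)=-4.562e+00  a ← 49.043386 − (+1.344e+01/-4.562e+00) = 51.989214
iter 2: u=1.628049  f(a)=+1.306e+00  f'(a)=-3.715e+00  a ← 51.989214 − (+1.306e+00/-3.715e+00) = 52.340800
iter 3: u=1.617113  f(a)=+1.527e-02  f'(a)=-3.629e+00  a ← 52.340800 − (+1.527e-02/-3.629e+00) = 52.345007
iter 4: u=1.616983  f(a)=+2.140e-06  f'(a)=-3.628e+00  a ← 52.345007 − (+2.140e-06/-3.628e+00) = 52.345008
iter 5: u=1.616983  f(a)=+2.842e-14  f'(a)=-3.628e+00  a ← 52.345008 − (+2.842e-14/-3.628e+00) = 52.345008
converged: |Δa| < 1e-12 after 5 iterations
sag = a·(cosh(S/(2a)) − 1) = 52.345008·(cosh(1.616983) − 1) = 84.703799
T_max/T_min = cosh(S/(2a)) = 2.618183

a=52.345 sag=84.704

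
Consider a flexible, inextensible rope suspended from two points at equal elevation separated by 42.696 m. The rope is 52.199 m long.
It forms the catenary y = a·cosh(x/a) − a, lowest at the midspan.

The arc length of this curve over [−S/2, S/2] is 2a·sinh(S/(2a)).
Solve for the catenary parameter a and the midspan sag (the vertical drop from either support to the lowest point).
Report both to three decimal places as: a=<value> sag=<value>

seed: a₀ = √(S³/(24(L−S))) = √(42.696³/(24·9.503)) = 18.473313
iter 1: u=1.155613  f(a)=+6.551e-01  f'(a)=-1.173e+00  a ← 18.473313 − (+6.551e-01/-1.173e+00) = 19.031812
iter 2: u=1.121701  f(a)=+3.088e-02  f'(a)=-1.065e+00  a ← 19.031812 − (+3.088e-02/-1.065e+00) = 19.060816
iter 3: u=1.119994  f(a)=+7.615e-05  f'(a)=-1.059e+00  a ← 19.060816 − (+7.615e-05/-1.059e+00) = 19.060888
iter 4: u=1.119990  f(a)=+4.655e-10  f'(a)=-1.059e+00  a ← 19.060888 − (+4.655e-10/-1.059e+00) = 19.060888
iter 5: u=1.119990  f(a)=-7.105e-15  f'(a)=-1.059e+00  a ← 19.060888 − (-7.105e-15/-1.059e+00) = 19.060888
converged: |Δa| < 1e-12 after 5 iterations
sag = a·(cosh(S/(2a)) − 1) = 19.060888·(cosh(1.119990) − 1) = 13.257858
T_max/T_min = cosh(S/(2a)) = 1.695553

a=19.061 sag=13.258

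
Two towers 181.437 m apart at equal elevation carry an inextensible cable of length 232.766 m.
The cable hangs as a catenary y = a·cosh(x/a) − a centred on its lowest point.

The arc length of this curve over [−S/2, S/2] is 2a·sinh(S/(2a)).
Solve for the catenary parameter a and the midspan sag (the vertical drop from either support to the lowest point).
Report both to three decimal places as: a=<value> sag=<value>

a=72.412 sag=64.659

seed: a₀ = √(S³/(24(L−S))) = √(181.437³/(24·51.329)) = 69.630860
iter 1: u=1.302849  f(a)=+4.537e+00  f'(a)=-1.740e+00  a ← 69.630860 − (+4.537e+00/-1.740e+00) = 72.237765
iter 2: u=1.255832  f(a)=+2.672e-01  f'(a)=-1.541e+00  a ← 72.237765 − (+2.672e-01/-1.541e+00) = 72.411201
iter 3: u=1.252824  f(a)=+1.055e-03  f'(a)=-1.529e+00  a ← 72.411201 − (+1.055e-03/-1.529e+00) = 72.411892
iter 4: u=1.252812  f(a)=+1.661e-08  f'(a)=-1.529e+00  a ← 72.411892 − (+1.661e-08/-1.529e+00) = 72.411892
iter 5: u=1.252812  f(a)=-5.684e-14  f'(a)=-1.529e+00  a ← 72.411892 − (-5.684e-14/-1.529e+00) = 72.411892
converged: |Δa| < 1e-12 after 5 iterations
sag = a·(cosh(S/(2a)) − 1) = 72.411892·(cosh(1.252812) − 1) = 64.659202
T_max/T_min = cosh(S/(2a)) = 1.892936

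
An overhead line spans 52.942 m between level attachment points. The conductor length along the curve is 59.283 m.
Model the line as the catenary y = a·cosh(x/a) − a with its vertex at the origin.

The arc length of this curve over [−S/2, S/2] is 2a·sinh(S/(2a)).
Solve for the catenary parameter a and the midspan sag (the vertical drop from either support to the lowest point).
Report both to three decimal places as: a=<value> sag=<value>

seed: a₀ = √(S³/(24(L−S))) = √(52.942³/(24·6.341)) = 31.225976
iter 1: u=0.847724  f(a)=+2.318e-01  f'(a)=-4.361e-01  a ← 31.225976 − (+2.318e-01/-4.361e-01) = 31.757484
iter 2: u=0.833536  f(a)=+6.050e-03  f'(a)=-4.136e-01  a ← 31.757484 − (+6.050e-03/-4.136e-01) = 31.772113
iter 3: u=0.833152  f(a)=+4.368e-06  f'(a)=-4.130e-01  a ← 31.772113 − (+4.368e-06/-4.130e-01) = 31.772124
iter 4: u=0.833152  f(a)=+2.288e-12  f'(a)=-4.130e-01  a ← 31.772124 − (+2.288e-12/-4.130e-01) = 31.772124
converged: |Δa| < 1e-12 after 4 iterations
sag = a·(cosh(S/(2a)) − 1) = 31.772124·(cosh(0.833152) − 1) = 11.679992
T_max/T_min = cosh(S/(2a)) = 1.367618

a=31.772 sag=11.680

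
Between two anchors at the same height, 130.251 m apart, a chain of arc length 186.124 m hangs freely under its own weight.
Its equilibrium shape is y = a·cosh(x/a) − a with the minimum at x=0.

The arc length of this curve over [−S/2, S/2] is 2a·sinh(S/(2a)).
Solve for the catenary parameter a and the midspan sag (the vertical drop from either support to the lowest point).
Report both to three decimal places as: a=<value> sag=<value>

a=42.985 sag=59.525

seed: a₀ = √(S³/(24(L−S))) = √(130.251³/(24·55.873)) = 40.594293
iter 1: u=1.604302  f(a)=+7.647e+00  f'(a)=-3.530e+00  a ← 40.594293 − (+7.647e+00/-3.530e+00) = 42.760845
iter 2: u=1.523017  f(a)=+6.549e-01  f'(a)=-2.949e+00  a ← 42.760845 − (+6.549e-01/-2.949e+00) = 42.982928
iter 3: u=1.515148  f(a)=+5.796e-03  f'(a)=-2.897e+00  a ← 42.982928 − (+5.796e-03/-2.897e+00) = 42.984929
iter 4: u=1.515078  f(a)=+4.630e-07  f'(a)=-2.896e+00  a ← 42.984929 − (+4.630e-07/-2.896e+00) = 42.984929
iter 5: u=1.515078  f(a)=+0.000e+00  f'(a)=-2.896e+00  a ← 42.984929 − (+0.000e+00/-2.896e+00) = 42.984929
converged: |Δa| < 1e-12 after 5 iterations
sag = a·(cosh(S/(2a)) − 1) = 42.984929·(cosh(1.515078) − 1) = 59.524778
T_max/T_min = cosh(S/(2a)) = 2.384783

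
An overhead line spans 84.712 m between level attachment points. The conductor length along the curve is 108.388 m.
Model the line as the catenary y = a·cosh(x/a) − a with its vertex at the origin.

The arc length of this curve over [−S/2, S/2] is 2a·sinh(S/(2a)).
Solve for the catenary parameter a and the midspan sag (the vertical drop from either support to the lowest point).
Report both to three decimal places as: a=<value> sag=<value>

seed: a₀ = √(S³/(24(L−S))) = √(84.712³/(24·23.676)) = 32.708273
iter 1: u=1.294963  f(a)=+2.066e+00  f'(a)=-1.705e+00  a ← 32.708273 − (+2.066e+00/-1.705e+00) = 33.919831
iter 2: u=1.248709  f(a)=+1.204e-01  f'(a)=-1.512e+00  a ← 33.919831 − (+1.204e-01/-1.512e+00) = 33.999428
iter 3: u=1.245786  f(a)=+4.642e-04  f'(a)=-1.500e+00  a ← 33.999428 − (+4.642e-04/-1.500e+00) = 33.999738
iter 4: u=1.245774  f(a)=+6.965e-09  f'(a)=-1.500e+00  a ← 33.999738 − (+6.965e-09/-1.500e+00) = 33.999738
iter 5: u=1.245774  f(a)=+0.000e+00  f'(a)=-1.500e+00  a ← 33.999738 − (+0.000e+00/-1.500e+00) = 33.999738
converged: |Δa| < 1e-12 after 5 iterations
sag = a·(cosh(S/(2a)) − 1) = 33.999738·(cosh(1.245774) − 1) = 29.976600
T_max/T_min = cosh(S/(2a)) = 1.881672

a=34.000 sag=29.977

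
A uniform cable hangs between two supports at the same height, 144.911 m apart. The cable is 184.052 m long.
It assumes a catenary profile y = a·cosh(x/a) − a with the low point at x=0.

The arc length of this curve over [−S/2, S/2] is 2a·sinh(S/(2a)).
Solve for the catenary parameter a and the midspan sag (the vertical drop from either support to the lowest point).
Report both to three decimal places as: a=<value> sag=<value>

a=59.091 sag=50.273

seed: a₀ = √(S³/(24(L−S))) = √(144.911³/(24·39.141)) = 56.915486
iter 1: u=1.273037  f(a)=+3.297e+00  f'(a)=-1.612e+00  a ← 56.915486 − (+3.297e+00/-1.612e+00) = 58.961159
iter 2: u=1.228868  f(a)=+1.861e-01  f'(a)=-1.434e+00  a ← 58.961159 − (+1.861e-01/-1.434e+00) = 59.090891
iter 3: u=1.226170  f(a)=+6.713e-04  f'(a)=-1.424e+00  a ← 59.090891 − (+6.713e-04/-1.424e+00) = 59.091363
iter 4: u=1.226161  f(a)=+8.806e-09  f'(a)=-1.424e+00  a ← 59.091363 − (+8.806e-09/-1.424e+00) = 59.091363
iter 5: u=1.226161  f(a)=-2.842e-14  f'(a)=-1.424e+00  a ← 59.091363 − (-2.842e-14/-1.424e+00) = 59.091363
converged: |Δa| < 1e-12 after 5 iterations
sag = a·(cosh(S/(2a)) − 1) = 59.091363·(cosh(1.226161) − 1) = 50.273046
T_max/T_min = cosh(S/(2a)) = 1.850768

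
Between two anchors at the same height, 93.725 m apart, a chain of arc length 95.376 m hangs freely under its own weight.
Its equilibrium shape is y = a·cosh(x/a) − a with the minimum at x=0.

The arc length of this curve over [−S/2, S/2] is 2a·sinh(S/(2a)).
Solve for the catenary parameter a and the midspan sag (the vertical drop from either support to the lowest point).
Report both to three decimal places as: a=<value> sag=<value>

seed: a₀ = √(S³/(24(L−S))) = √(93.725³/(24·1.651)) = 144.146472
iter 1: u=0.325103  f(a)=+8.747e-03  f'(a)=-2.315e-02  a ← 144.146472 − (+8.747e-03/-2.315e-02) = 144.524302
iter 2: u=0.324253  f(a)=+3.451e-05  f'(a)=-2.297e-02  a ← 144.524302 − (+3.451e-05/-2.297e-02) = 144.525804
iter 3: u=0.324250  f(a)=+5.419e-10  f'(a)=-2.297e-02  a ← 144.525804 − (+5.419e-10/-2.297e-02) = 144.525804
iter 4: u=0.324250  f(a)=+1.421e-14  f'(a)=-2.297e-02  a ← 144.525804 − (+1.421e-14/-2.297e-02) = 144.525804
converged: |Δa| < 1e-12 after 4 iterations
sag = a·(cosh(S/(2a)) − 1) = 144.525804·(cosh(0.324250) − 1) = 7.664384
T_max/T_min = cosh(S/(2a)) = 1.053031

a=144.526 sag=7.664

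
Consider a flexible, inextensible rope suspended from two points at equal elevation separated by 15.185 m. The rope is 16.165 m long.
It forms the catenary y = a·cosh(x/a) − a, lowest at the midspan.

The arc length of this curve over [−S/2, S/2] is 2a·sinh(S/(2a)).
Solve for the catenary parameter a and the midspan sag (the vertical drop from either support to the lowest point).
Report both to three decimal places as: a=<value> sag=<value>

a=12.318 sag=2.415

seed: a₀ = √(S³/(24(L−S))) = √(15.185³/(24·0.980)) = 12.201228
iter 1: u=0.622273  f(a)=+1.915e-02  f'(a)=-1.669e-01  a ← 12.201228 − (+1.915e-02/-1.669e-01) = 12.315934
iter 2: u=0.616478  f(a)=+2.734e-04  f'(a)=-1.622e-01  a ← 12.315934 − (+2.734e-04/-1.622e-01) = 12.317620
iter 3: u=0.616393  f(a)=+5.752e-08  f'(a)=-1.621e-01  a ← 12.317620 − (+5.752e-08/-1.621e-01) = 12.317620
iter 4: u=0.616393  f(a)=+3.553e-15  f'(a)=-1.621e-01  a ← 12.317620 − (+3.553e-15/-1.621e-01) = 12.317620
converged: |Δa| < 1e-12 after 4 iterations
sag = a·(cosh(S/(2a)) − 1) = 12.317620·(cosh(0.616393) − 1) = 2.415016
T_max/T_min = cosh(S/(2a)) = 1.196062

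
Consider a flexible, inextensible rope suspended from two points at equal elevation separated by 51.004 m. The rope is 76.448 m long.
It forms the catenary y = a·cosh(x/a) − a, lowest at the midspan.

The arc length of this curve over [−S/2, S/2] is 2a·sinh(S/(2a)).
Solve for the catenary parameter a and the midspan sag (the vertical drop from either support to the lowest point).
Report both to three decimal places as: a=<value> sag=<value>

seed: a₀ = √(S³/(24(L−S))) = √(51.004³/(24·25.444)) = 14.740358
iter 1: u=1.730080  f(a)=+4.091e+00  f'(a)=-4.602e+00  a ← 14.740358 − (+4.091e+00/-4.602e+00) = 15.629215
iter 2: u=1.631688  f(a)=+3.992e-01  f'(a)=-3.744e+00  a ← 15.629215 − (+3.992e-01/-3.744e+00) = 15.735844
iter 3: u=1.620631  f(a)=+4.711e-03  f'(a)=-3.656e+00  a ← 15.735844 − (+4.711e-03/-3.656e+00) = 15.737132
iter 4: u=1.620499  f(a)=+6.729e-07  f'(a)=-3.655e+00  a ← 15.737132 − (+6.729e-07/-3.655e+00) = 15.737132
iter 5: u=1.620499  f(a)=+1.421e-14  f'(a)=-3.655e+00  a ← 15.737132 − (+1.421e-14/-3.655e+00) = 15.737132
converged: |Δa| < 1e-12 after 5 iterations
sag = a·(cosh(S/(2a)) − 1) = 15.737132·(cosh(1.620499) − 1) = 25.599673
T_max/T_min = cosh(S/(2a)) = 2.626705

a=15.737 sag=25.600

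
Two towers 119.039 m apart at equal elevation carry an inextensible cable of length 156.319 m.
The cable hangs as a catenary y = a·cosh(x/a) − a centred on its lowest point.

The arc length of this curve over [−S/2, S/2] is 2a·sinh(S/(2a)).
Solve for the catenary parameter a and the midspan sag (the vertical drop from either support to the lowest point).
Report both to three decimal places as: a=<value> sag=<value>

a=45.328 sag=45.024

seed: a₀ = √(S³/(24(L−S))) = √(119.039³/(24·37.280)) = 43.420051
iter 1: u=1.370784  f(a)=+3.663e+00  f'(a)=-2.062e+00  a ← 43.420051 − (+3.663e+00/-2.062e+00) = 45.196448
iter 2: u=1.316907  f(a)=+2.368e-01  f'(a)=-1.803e+00  a ← 45.196448 − (+2.368e-01/-1.803e+00) = 45.327755
iter 3: u=1.313092  f(a)=+1.141e-03  f'(a)=-1.786e+00  a ← 45.327755 − (+1.141e-03/-1.786e+00) = 45.328394
iter 4: u=1.313073  f(a)=+2.676e-08  f'(a)=-1.786e+00  a ← 45.328394 − (+2.676e-08/-1.786e+00) = 45.328394
iter 5: u=1.313073  f(a)=-2.842e-14  f'(a)=-1.786e+00  a ← 45.328394 − (-2.842e-14/-1.786e+00) = 45.328394
converged: |Δa| < 1e-12 after 5 iterations
sag = a·(cosh(S/(2a)) − 1) = 45.328394·(cosh(1.313073) − 1) = 45.024087
T_max/T_min = cosh(S/(2a)) = 1.993287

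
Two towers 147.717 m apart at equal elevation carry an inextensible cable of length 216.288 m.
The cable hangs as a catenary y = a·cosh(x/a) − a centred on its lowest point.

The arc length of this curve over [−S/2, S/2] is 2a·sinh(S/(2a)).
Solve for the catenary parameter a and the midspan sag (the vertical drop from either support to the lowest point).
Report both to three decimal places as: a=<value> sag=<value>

a=47.058 sag=70.881

seed: a₀ = √(S³/(24(L−S))) = √(147.717³/(24·68.571)) = 44.255765
iter 1: u=1.668901  f(a)=+1.021e+01  f'(a)=-4.052e+00  a ← 44.255765 − (+1.021e+01/-4.052e+00) = 46.774705
iter 2: u=1.579027  f(a)=+9.364e-01  f'(a)=-3.340e+00  a ← 46.774705 − (+9.364e-01/-3.340e+00) = 47.055040
iter 3: u=1.569619  f(a)=+9.636e-03  f'(a)=-3.272e+00  a ← 47.055040 − (+9.636e-03/-3.272e+00) = 47.057986
iter 4: u=1.569521  f(a)=+1.044e-06  f'(a)=-3.271e+00  a ← 47.057986 − (+1.044e-06/-3.271e+00) = 47.057986
iter 5: u=1.569521  f(a)=-2.842e-14  f'(a)=-3.271e+00  a ← 47.057986 − (-2.842e-14/-3.271e+00) = 47.057986
converged: |Δa| < 1e-12 after 5 iterations
sag = a·(cosh(S/(2a)) − 1) = 47.057986·(cosh(1.569521) − 1) = 70.880891
T_max/T_min = cosh(S/(2a)) = 2.506246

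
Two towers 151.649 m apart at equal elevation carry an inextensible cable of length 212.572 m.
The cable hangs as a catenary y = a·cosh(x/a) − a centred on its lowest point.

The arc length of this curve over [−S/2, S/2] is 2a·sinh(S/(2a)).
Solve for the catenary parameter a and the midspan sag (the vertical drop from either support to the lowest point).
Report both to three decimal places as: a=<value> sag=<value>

seed: a₀ = √(S³/(24(L−S))) = √(151.649³/(24·60.923)) = 48.838584
iter 1: u=1.552553  f(a)=+7.778e+00  f'(a)=-3.150e+00  a ← 48.838584 − (+7.778e+00/-3.150e+00) = 51.307590
iter 2: u=1.477842  f(a)=+6.288e-01  f'(a)=-2.660e+00  a ← 51.307590 − (+6.288e-01/-2.660e+00) = 51.543977
iter 3: u=1.471064  f(a)=+4.907e-03  f'(a)=-2.619e+00  a ← 51.543977 − (+4.907e-03/-2.619e+00) = 51.545851
iter 4: u=1.471011  f(a)=+3.040e-07  f'(a)=-2.618e+00  a ← 51.545851 − (+3.040e-07/-2.618e+00) = 51.545851
iter 5: u=1.471011  f(a)=+0.000e+00  f'(a)=-2.618e+00  a ← 51.545851 − (+0.000e+00/-2.618e+00) = 51.545851
converged: |Δa| < 1e-12 after 5 iterations
sag = a·(cosh(S/(2a)) − 1) = 51.545851·(cosh(1.471011) − 1) = 66.579881
T_max/T_min = cosh(S/(2a)) = 2.291663

a=51.546 sag=66.580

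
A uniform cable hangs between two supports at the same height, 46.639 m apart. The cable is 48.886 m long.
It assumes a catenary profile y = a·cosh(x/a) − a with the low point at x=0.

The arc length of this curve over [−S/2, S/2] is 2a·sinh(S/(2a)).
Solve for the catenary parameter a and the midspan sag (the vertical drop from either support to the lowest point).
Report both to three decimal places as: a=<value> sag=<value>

a=43.683 sag=6.374

seed: a₀ = √(S³/(24(L−S))) = √(46.639³/(24·2.247)) = 43.372723
iter 1: u=0.537654  f(a)=+3.270e-02  f'(a)=-1.066e-01  a ← 43.372723 − (+3.270e-02/-1.066e-01) = 43.679378
iter 2: u=0.533879  f(a)=+3.501e-04  f'(a)=-1.044e-01  a ← 43.679378 − (+3.501e-04/-1.044e-01) = 43.682732
iter 3: u=0.533838  f(a)=+4.108e-08  f'(a)=-1.043e-01  a ← 43.682732 − (+4.108e-08/-1.043e-01) = 43.682732
iter 4: u=0.533838  f(a)=-7.105e-15  f'(a)=-1.043e-01  a ← 43.682732 − (-7.105e-15/-1.043e-01) = 43.682732
converged: |Δa| < 1e-12 after 4 iterations
sag = a·(cosh(S/(2a)) − 1) = 43.682732·(cosh(0.533838) − 1) = 6.373649
T_max/T_min = cosh(S/(2a)) = 1.145908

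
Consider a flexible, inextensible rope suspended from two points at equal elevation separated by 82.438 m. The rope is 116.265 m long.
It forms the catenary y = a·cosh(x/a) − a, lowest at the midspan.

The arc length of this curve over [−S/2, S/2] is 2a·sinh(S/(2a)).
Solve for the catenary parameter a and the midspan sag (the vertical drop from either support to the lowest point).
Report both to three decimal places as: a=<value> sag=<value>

a=27.755 sag=36.664

seed: a₀ = √(S³/(24(L−S))) = √(82.438³/(24·33.827)) = 26.269621
iter 1: u=1.569075  f(a)=+4.417e+00  f'(a)=-3.268e+00  a ← 26.269621 − (+4.417e+00/-3.268e+00) = 27.621215
iter 2: u=1.492295  f(a)=+3.638e-01  f'(a)=-2.750e+00  a ← 27.621215 − (+3.638e-01/-2.750e+00) = 27.753502
iter 3: u=1.485182  f(a)=+2.957e-03  f'(a)=-2.705e+00  a ← 27.753502 − (+2.957e-03/-2.705e+00) = 27.754595
iter 4: u=1.485123  f(a)=+1.989e-07  f'(a)=-2.705e+00  a ← 27.754595 − (+1.989e-07/-2.705e+00) = 27.754595
iter 5: u=1.485123  f(a)=+0.000e+00  f'(a)=-2.705e+00  a ← 27.754595 − (+0.000e+00/-2.705e+00) = 27.754595
converged: |Δa| < 1e-12 after 5 iterations
sag = a·(cosh(S/(2a)) − 1) = 27.754595·(cosh(1.485123) − 1) = 36.663610
T_max/T_min = cosh(S/(2a)) = 2.320992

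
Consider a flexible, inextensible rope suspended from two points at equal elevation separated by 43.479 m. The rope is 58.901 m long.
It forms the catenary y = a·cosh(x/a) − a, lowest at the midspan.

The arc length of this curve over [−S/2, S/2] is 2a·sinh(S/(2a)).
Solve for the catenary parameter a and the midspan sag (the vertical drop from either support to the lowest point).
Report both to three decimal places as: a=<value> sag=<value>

seed: a₀ = √(S³/(24(L−S))) = √(43.479³/(24·15.422)) = 14.901959
iter 1: u=1.458835  f(a)=+1.727e+00  f'(a)=-2.545e+00  a ← 14.901959 − (+1.727e+00/-2.545e+00) = 15.580400
iter 2: u=1.395311  f(a)=+1.249e-01  f'(a)=-2.189e+00  a ← 15.580400 − (+1.249e-01/-2.189e+00) = 15.637467
iter 3: u=1.390219  f(a)=+7.666e-04  f'(a)=-2.162e+00  a ← 15.637467 − (+7.666e-04/-2.162e+00) = 15.637821
iter 4: u=1.390187  f(a)=+2.926e-08  f'(a)=-2.162e+00  a ← 15.637821 − (+2.926e-08/-2.162e+00) = 15.637821
iter 5: u=1.390187  f(a)=+1.421e-14  f'(a)=-2.162e+00  a ← 15.637821 − (+1.421e-14/-2.162e+00) = 15.637821
converged: |Δa| < 1e-12 after 5 iterations
sag = a·(cosh(S/(2a)) − 1) = 15.637821·(cosh(1.390187) − 1) = 17.706944
T_max/T_min = cosh(S/(2a)) = 2.132315

a=15.638 sag=17.707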